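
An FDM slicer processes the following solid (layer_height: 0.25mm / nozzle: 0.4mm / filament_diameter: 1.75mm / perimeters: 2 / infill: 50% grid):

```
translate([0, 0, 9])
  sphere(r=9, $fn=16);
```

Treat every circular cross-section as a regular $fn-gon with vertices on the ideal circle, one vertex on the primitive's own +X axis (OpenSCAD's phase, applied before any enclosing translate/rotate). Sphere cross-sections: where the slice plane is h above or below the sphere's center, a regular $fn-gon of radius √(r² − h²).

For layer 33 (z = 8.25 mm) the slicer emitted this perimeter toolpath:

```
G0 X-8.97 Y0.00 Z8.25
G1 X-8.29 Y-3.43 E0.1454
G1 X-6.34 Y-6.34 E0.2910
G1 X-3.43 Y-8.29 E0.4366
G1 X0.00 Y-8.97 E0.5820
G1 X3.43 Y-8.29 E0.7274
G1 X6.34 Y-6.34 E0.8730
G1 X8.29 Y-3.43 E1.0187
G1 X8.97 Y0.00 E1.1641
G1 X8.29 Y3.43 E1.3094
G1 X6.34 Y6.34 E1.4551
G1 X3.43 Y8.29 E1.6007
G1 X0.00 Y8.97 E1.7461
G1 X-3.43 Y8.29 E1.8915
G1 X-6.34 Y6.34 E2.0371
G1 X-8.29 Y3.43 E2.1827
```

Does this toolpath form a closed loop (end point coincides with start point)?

Start point (G0): (-8.97, 0.00). End point (last G1): the path does not return to the start — open.

no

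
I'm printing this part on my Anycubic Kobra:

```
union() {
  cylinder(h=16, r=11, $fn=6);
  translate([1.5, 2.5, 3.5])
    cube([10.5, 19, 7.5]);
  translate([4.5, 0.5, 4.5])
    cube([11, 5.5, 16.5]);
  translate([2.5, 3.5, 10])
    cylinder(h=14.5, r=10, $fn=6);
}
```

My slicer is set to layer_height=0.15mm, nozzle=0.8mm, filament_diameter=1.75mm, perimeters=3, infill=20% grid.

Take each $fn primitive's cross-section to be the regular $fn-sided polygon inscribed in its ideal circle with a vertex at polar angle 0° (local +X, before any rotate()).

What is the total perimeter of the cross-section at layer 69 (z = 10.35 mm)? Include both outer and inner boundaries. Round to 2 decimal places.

102.17 mm

At z = 10.35 mm: the r=11 cylinder gives a regular 6-gon of circumradius 11 (constant along its height) (perimeter = 2·6·11.000·sin(180°/6) = 66.00 mm); the 10.5×19 cube at (1.5, 2.5) contributes its full rectangle (perimeter 59.00 mm); the cube at (4.5, 0.5) is present — its section is the full 11×5.5 rectangle (perimeter 33.00 mm); the r=10 cylinder at (2.5, 3.5) gives a regular 6-gon of circumradius 10 (constant along its height) (perimeter = 2·6·10.000·sin(180°/6) = 60.00 mm); Merging all regions: the regions partially overlap (shared area 327.14 mm²), so the edge portions inside another operand are dropped and the merged outline is re-measured after clipping — boundary = 102.17 mm. Overall, the cross-section is a single solid region. Total boundary length (outer) = 102.17 mm.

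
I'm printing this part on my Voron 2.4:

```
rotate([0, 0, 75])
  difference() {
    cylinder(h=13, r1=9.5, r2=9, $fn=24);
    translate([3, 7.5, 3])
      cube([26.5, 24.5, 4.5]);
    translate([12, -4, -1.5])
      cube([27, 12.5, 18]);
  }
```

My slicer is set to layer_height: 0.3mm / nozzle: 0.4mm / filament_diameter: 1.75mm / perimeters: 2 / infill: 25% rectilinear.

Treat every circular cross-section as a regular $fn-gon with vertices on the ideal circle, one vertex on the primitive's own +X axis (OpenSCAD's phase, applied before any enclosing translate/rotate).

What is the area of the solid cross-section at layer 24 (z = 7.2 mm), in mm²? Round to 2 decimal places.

262.72 mm²

At z = 7.2 mm: the cone contributes a regular 24-gon of circumradius 9.223 (interpolated between r1=9.5 and r2=9 at t=0.554) (area = (24/2)·9.223²·sin(360°/24) = 264.20 mm²); the 26.5×24.5 cube at (3, 7.5) contributes its full rectangle (area 649.25 mm²); the cube at (12, -4) (footprint 27×12.5) is included at this height (area 337.50 mm²); Subtracting the remaining from the first: starting from the cone (264.20 mm²), the 26.5×24.5 cube at (3, 7.5) partially overlaps it — only the 1.48 mm² overlap (of its 649.25 mm²) is removed, clipping the outline; the 27×12.5 cube at (12, -4) misses the remaining region (no effect) — area = 262.72 mm²; (whole slice rotated 75° about Z — lengths, areas and connectivity unchanged). Overall, the cross-section is a single solid region. Net area = 262.72 mm².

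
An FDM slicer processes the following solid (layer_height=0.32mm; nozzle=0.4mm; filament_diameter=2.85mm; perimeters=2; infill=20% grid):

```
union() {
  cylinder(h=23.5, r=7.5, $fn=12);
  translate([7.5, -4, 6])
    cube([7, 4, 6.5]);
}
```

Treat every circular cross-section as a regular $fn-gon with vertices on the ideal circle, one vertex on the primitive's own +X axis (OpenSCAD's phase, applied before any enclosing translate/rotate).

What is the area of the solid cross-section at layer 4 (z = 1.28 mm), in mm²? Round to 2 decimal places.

At z = 1.28 mm: the cylinder: section is a regular 12-gon, circumradius r=7.5 (area = (12/2)·7.500²·sin(360°/12) = 168.75 mm²); the cube at (7.5, -4) does not reach this height (z outside [6, 12.5]); Taking the union: only the r=7.5 cylinder is present, so the union is just that shape — area = 168.75 mm². Overall, the cross-section is a single solid region. Net area = 168.75 mm².

168.75 mm²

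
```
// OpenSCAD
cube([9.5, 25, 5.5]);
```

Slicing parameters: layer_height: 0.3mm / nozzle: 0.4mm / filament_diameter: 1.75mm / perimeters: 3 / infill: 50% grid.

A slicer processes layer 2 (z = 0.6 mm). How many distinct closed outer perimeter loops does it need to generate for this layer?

At z = 0.6 mm: the cube (footprint 9.5×25) is included at this height. The result has 1 disconnected region.

1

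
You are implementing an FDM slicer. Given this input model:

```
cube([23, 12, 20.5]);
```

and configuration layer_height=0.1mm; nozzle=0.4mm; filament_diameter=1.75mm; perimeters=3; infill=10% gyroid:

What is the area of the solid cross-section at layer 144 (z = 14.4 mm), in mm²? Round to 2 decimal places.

276.00 mm²

At z = 14.4 mm: the cube is present — its section is the full 23×12 rectangle (area 276.00 mm²). Overall, the cross-section is a single solid region. Net area = 276.00 mm².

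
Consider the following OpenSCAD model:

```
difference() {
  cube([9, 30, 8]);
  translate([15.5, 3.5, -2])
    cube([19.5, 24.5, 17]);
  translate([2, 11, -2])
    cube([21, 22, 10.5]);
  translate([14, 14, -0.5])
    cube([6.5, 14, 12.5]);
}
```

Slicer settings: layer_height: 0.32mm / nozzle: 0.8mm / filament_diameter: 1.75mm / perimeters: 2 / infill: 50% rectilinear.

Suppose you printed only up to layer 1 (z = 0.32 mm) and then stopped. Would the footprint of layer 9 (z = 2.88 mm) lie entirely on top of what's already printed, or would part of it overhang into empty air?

entirely on top

Compare the two slices. At z = 0.32: the cube is present — its section is the full 9×30 rectangle (area 270.00 mm²); the 19.5×24.5 cube at (15.5, 3.5) contributes its full rectangle (area 477.75 mm²); the cube at (2, 11) (footprint 21×22) is included at this height (area 462.00 mm²); the 6.5×14 cube at (14, 14) contributes its full rectangle (area 91.00 mm²); After the difference (first − rest): starting from the 9×30 cube (270.00 mm²), the 19.5×24.5 cube at (15.5, 3.5) misses the remaining region (no effect); the 21×22 cube at (2, 11) partially overlaps it — only the 133.00 mm² overlap (of its 462.00 mm²) is removed, clipping the outline; the 6.5×14 cube at (14, 14) misses the remaining region (no effect) — area = 137.00 mm². At z = 2.88: the 9×30 cube contributes its full rectangle (area 270.00 mm²); the cube at (15.5, 3.5) (footprint 19.5×24.5) is included at this height (area 477.75 mm²); the cube at (2, 11) is present — its section is the full 21×22 rectangle (area 462.00 mm²); the cube at (14, 14) (footprint 6.5×14) is included at this height (area 91.00 mm²); Taking the first minus the rest: starting from the 9×30 cube (270.00 mm²), the 19.5×24.5 cube at (15.5, 3.5) misses the remaining region (no effect); the 21×22 cube at (2, 11) partially overlaps it — only the 133.00 mm² overlap (of its 462.00 mm²) is removed, clipping the outline; the 6.5×14 cube at (14, 14) misses the remaining region (no effect) — area = 137.00 mm². Checking containment: the cross-section at z = 2.88 is a subset of the cross-section at z = 0.32.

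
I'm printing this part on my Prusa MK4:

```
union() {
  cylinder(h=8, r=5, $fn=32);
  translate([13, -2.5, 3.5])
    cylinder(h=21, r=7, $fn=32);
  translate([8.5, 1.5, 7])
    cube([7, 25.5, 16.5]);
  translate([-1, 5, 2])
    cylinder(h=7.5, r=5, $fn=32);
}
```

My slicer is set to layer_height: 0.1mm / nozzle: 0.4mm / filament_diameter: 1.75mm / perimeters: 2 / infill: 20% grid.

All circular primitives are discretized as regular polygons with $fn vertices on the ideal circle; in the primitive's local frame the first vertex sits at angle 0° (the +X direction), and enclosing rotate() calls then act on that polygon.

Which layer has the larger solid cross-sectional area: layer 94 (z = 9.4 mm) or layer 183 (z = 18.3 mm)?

layer 94 (z = 9.4 mm)

Layer 94 (z = 9.4): the cylinder is not intersected at this z (z outside [0, 8]); the r=7 cylinder at (13, -2.5) gives a regular 32-gon of circumradius 7 (constant along its height) (area = (32/2)·7.000²·sin(360°/32) = 152.95 mm²); the 7×25.5 cube at (8.5, 1.5) contributes its full rectangle (area 178.50 mm²); the r=5 cylinder at (-1, 5) gives a regular 32-gon of circumradius 5 (constant along its height) (area = (32/2)·5.000²·sin(360°/32) = 78.04 mm²); Combining (union): the regions partially overlap — summed areas 409.49 mm² minus the doubly-counted overlap 18.12 mm² gives 391.37 mm² — area = 391.37 mm². So its area = 391.37 mm². Layer 183 (z = 18.3): the cylinder is not intersected at this z (z outside [0, 8]); the r=7 cylinder at (13, -2.5) gives a regular 32-gon of circumradius 7 (constant along its height) (area = (32/2)·7.000²·sin(360°/32) = 152.95 mm²); the cube at (8.5, 1.5) (footprint 7×25.5) is included at this height (area 178.50 mm²); the cylinder at (-1, 5) does not reach this height (z outside [2, 9.5]); Merging all regions: the regions partially overlap — summed areas 331.45 mm² minus the doubly-counted overlap 18.12 mm² gives 313.33 mm² — area = 313.33 mm². So its area = 313.33 mm². Layer 94 is larger (391.37 vs 313.33 mm²).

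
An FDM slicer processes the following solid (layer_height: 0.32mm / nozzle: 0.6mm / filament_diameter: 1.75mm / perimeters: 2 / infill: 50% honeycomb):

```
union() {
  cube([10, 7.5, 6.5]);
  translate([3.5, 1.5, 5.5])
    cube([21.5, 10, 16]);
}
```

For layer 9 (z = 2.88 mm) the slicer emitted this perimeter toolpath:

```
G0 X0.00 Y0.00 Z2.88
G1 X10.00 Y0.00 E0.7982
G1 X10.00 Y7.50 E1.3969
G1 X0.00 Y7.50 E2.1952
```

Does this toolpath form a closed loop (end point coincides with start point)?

no

Start point (G0): (0.00, 0.00). End point (last G1): the path does not return to the start — open.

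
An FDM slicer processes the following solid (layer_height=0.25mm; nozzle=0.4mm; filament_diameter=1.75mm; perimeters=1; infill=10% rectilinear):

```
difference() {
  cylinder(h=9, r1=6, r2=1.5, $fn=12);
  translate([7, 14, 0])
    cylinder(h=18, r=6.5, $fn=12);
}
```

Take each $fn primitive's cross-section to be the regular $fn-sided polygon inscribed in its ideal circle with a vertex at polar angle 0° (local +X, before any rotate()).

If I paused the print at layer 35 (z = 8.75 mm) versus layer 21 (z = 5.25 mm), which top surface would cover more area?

Layer 35 (z = 8.75): the cone: at t=0.972 of its height the radius interpolates to r₁+(r₂−r₁)t = 1.625, giving a regular 12-gon of that circumradius (area = (12/2)·1.625²·sin(360°/12) = 7.92 mm²); the r=6.5 cylinder at (7, 14) gives a regular 12-gon of circumradius 6.5 (constant along its height) (area = (12/2)·6.500²·sin(360°/12) = 126.75 mm²); Subtracting the remaining from the first: starting from the cone (7.92 mm²), the r=6.5 cylinder at (7, 14) misses the remaining region (no effect) — area = 7.92 mm². So its area = 7.92 mm². Layer 21 (z = 5.25): the cone contributes a regular 12-gon of circumradius 3.375 (interpolated between r1=6 and r2=1.5 at t=0.583) (area = (12/2)·3.375²·sin(360°/12) = 34.17 mm²); the r=6.5 cylinder at (7, 14) contributes a regular 12-gon of circumradius 6.5 (area = (12/2)·6.500²·sin(360°/12) = 126.75 mm²); Taking the first minus the rest: starting from the cone (34.17 mm²), the r=6.5 cylinder at (7, 14) misses the remaining region (no effect) — area = 34.17 mm². So its area = 34.17 mm². Layer 21 is larger (34.17 vs 7.92 mm²).

layer 21 (z = 5.25 mm)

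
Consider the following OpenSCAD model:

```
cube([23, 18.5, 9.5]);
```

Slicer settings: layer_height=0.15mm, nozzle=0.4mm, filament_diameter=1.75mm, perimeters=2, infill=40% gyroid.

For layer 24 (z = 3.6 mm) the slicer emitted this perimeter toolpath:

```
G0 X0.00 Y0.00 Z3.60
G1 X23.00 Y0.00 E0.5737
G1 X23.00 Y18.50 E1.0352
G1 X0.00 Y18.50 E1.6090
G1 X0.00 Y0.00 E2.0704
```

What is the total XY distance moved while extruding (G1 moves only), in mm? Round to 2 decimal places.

Sum the Euclidean lengths of each G1 segment: total = 83.00 mm.

83.00 mm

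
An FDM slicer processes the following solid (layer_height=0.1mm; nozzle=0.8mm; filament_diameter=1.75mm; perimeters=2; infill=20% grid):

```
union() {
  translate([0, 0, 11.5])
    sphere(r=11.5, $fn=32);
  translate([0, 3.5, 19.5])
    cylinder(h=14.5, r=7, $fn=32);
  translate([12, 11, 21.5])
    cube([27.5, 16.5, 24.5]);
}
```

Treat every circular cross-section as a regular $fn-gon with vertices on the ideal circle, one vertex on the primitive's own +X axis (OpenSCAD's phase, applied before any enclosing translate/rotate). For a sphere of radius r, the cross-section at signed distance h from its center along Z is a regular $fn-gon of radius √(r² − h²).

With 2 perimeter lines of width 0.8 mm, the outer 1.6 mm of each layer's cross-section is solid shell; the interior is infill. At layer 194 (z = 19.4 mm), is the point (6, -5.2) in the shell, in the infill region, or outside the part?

At z = 19.4 mm: the r=11.5 sphere contributes a regular 32-gon of circumradius √(11.5²−7.9²) = 8.357; the cylinder at (0, 3.5) is not intersected at this z (z outside [19.5, 34]); the cube at (12, 11) is not intersected at this z (z outside [21.5, 46]); Combining (union): only the r=11.5 sphere is present, so the union is just that shape — 1 connected region. Overall, the cross-section is a single solid region. The nearest boundary edge runs (5.91, -5.91)→(6.95, -4.64); distance from the point to it = 0.38 mm. The point is inside the cross-section, 0.38 mm from the nearest boundary — within the 1.6 mm shell band (2 × 0.8).

shell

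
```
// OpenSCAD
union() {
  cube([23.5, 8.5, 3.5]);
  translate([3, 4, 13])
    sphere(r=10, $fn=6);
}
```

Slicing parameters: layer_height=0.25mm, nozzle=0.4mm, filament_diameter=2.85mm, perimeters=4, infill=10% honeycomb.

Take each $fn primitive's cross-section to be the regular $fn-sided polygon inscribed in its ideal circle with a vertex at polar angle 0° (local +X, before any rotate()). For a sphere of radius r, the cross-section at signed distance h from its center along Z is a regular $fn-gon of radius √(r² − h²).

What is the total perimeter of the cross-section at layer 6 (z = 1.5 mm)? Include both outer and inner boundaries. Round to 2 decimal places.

64.00 mm

At z = 1.5 mm: the 23.5×8.5 cube contributes its full rectangle (perimeter 64.00 mm); the sphere at (3, 4) does not reach this height (|z−center|=11.500 > r=10); Merging all regions: only the 23.5×8.5 cube is present, so the union is just that shape — boundary = 64.00 mm. Overall, the cross-section is a single solid region. Total boundary length (outer) = 64.00 mm.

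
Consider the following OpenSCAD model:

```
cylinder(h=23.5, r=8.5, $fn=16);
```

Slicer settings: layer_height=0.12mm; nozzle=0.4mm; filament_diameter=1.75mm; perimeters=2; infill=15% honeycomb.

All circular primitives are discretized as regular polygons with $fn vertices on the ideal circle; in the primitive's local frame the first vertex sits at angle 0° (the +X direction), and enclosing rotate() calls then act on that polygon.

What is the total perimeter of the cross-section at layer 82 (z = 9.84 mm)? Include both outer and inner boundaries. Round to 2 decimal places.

53.06 mm

At z = 9.84 mm: the r=8.5 cylinder contributes a regular 16-gon of circumradius 8.5 (perimeter = 2·16·8.500·sin(180°/16) = 53.06 mm). Overall, the cross-section is a single solid region. Total boundary length (outer) = 53.06 mm.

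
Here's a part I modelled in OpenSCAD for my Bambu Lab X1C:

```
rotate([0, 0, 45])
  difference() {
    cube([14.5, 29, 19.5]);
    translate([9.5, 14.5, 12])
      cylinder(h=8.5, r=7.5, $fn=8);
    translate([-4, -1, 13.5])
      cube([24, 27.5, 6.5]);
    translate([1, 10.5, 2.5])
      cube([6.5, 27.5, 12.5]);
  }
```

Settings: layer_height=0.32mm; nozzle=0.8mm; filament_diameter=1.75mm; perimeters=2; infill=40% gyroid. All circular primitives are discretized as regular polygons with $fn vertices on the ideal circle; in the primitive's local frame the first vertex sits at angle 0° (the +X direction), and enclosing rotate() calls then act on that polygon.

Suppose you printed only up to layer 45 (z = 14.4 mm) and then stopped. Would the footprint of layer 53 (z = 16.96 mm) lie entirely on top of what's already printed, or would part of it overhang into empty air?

part overhangs

Compare the two slices. At z = 14.4: the cube (footprint 14.5×29) is included at this height (area 420.50 mm²); the cylinder at (9.5, 14.5): section is a regular 8-gon, circumradius r=7.5 (area = (8/2)·7.500²·sin(360°/8) = 159.10 mm²); the 24×27.5 cube at (-4, -1) contributes its full rectangle (area 660.00 mm²); the cube at (1, 10.5) is present — its section is the full 6.5×27.5 rectangle (area 178.75 mm²); After the difference (first − rest): starting from the 14.5×29 cube (420.50 mm²), the r=7.5 cylinder at (9.5, 14.5) partially overlaps it — only the 144.19 mm² overlap (of its 159.10 mm²) is removed, clipping the outline; the 24×27.5 cube at (-4, -1) partially overlaps it — only the 240.06 mm² overlap (of its 660.00 mm²) is removed, clipping the outline; the 6.5×27.5 cube at (1, 10.5) partially overlaps it — only the 16.25 mm² overlap (of its 178.75 mm²) is removed, clipping the outline — area = 20.00 mm²; (whole slice rotated 45° about Z — lengths, areas and connectivity unchanged). At z = 16.96: the cube is present — its section is the full 14.5×29 rectangle (area 420.50 mm²); the cylinder at (9.5, 14.5): section is a regular 8-gon, circumradius r=7.5 (area = (8/2)·7.500²·sin(360°/8) = 159.10 mm²); the cube at (-4, -1) (footprint 24×27.5) is included at this height (area 660.00 mm²); the cube at (1, 10.5) is not intersected at this z (z outside [2.5, 15]); Taking the first minus the rest: starting from the 14.5×29 cube (420.50 mm²), the r=7.5 cylinder at (9.5, 14.5) partially overlaps it — only the 144.19 mm² overlap (of its 159.10 mm²) is removed, clipping the outline; the 24×27.5 cube at (-4, -1) partially overlaps it — only the 240.06 mm² overlap (of its 660.00 mm²) is removed, clipping the outline — area = 36.25 mm²; (whole slice rotated 45° about Z — lengths, areas and connectivity unchanged). Checking containment: at z = 16.96 the cross-section extends beyond the z = 14.4 cross-section by about 16.25 mm².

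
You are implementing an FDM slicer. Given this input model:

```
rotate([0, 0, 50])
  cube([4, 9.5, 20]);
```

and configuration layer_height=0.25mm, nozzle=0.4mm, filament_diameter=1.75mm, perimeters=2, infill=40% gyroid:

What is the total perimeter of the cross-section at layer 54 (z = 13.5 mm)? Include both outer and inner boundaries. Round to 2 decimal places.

At z = 13.5 mm: the cube (footprint 4×9.5) is included at this height (perimeter 27.00 mm); (rotated 50° about Z; rotation is an isometry so areas/perimeters/island counts are preserved). Overall, the cross-section is a single solid region. Total boundary length (outer) = 27.00 mm.

27.00 mm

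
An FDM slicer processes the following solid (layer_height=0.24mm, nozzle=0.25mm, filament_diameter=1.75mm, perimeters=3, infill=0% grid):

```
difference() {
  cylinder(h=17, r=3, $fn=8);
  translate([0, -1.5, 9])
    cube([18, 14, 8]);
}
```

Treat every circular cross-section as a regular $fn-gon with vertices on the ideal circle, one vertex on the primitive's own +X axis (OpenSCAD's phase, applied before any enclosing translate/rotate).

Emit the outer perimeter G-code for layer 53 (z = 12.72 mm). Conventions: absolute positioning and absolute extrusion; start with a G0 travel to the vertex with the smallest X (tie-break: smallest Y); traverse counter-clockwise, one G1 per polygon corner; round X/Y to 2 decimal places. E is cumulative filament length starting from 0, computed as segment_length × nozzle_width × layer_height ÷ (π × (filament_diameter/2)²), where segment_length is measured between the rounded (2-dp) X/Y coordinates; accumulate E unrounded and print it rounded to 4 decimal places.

G0 X-3.00 Y0.00 Z12.72
G1 X-2.12 Y-2.12 E0.0573
G1 X0.00 Y-3.00 E0.1145
G1 X2.12 Y-2.12 E0.1718
G1 X2.38 Y-1.50 E0.1885
G1 X0.00 Y-1.50 E0.2479
G1 X0.00 Y3.00 E0.3602
G1 X-2.12 Y2.12 E0.4174
G1 X-3.00 Y0.00 E0.4747

At z = 12.72 mm: the r=3 cylinder contributes a regular 8-gon of circumradius 3; the cube at (0, -1.5) is present — its section is the full 18×14 rectangle; Taking the first minus the rest: starting from the r=3 cylinder, the 18×14 cube at (0, -1.5) partially overlaps it — only the 10.40 mm² overlap (of its 252.00 mm²) is removed, clipping the outline — 1 connected region. The outline is a single polygon with 8 vertices. Extrusion per mm of travel: 0.25 × 0.24 / (π × 0.875²) = 0.024945. Accumulating E over each segment gives final E = 0.4747.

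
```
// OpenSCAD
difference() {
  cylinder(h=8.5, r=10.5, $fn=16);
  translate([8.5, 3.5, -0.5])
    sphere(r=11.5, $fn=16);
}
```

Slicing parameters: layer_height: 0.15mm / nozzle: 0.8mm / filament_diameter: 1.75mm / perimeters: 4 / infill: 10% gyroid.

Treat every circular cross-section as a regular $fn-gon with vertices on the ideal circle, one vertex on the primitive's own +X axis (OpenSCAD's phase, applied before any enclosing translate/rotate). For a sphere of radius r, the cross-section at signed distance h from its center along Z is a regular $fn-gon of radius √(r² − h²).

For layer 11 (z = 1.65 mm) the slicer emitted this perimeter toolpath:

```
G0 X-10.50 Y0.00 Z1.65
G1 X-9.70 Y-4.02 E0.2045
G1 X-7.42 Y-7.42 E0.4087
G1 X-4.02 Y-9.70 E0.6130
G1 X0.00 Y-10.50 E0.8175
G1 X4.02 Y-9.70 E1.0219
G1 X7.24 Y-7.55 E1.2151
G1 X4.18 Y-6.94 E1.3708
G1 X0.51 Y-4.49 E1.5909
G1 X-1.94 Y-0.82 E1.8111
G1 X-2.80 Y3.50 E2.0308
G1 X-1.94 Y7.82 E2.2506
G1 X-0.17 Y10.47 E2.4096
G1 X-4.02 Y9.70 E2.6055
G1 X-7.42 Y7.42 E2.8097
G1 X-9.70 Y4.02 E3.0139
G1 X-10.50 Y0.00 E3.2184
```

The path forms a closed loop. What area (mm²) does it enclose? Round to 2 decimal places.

165.76 mm²

Apply the shoelace formula to the sequence of (X, Y) vertices; enclosed area = 165.76 mm².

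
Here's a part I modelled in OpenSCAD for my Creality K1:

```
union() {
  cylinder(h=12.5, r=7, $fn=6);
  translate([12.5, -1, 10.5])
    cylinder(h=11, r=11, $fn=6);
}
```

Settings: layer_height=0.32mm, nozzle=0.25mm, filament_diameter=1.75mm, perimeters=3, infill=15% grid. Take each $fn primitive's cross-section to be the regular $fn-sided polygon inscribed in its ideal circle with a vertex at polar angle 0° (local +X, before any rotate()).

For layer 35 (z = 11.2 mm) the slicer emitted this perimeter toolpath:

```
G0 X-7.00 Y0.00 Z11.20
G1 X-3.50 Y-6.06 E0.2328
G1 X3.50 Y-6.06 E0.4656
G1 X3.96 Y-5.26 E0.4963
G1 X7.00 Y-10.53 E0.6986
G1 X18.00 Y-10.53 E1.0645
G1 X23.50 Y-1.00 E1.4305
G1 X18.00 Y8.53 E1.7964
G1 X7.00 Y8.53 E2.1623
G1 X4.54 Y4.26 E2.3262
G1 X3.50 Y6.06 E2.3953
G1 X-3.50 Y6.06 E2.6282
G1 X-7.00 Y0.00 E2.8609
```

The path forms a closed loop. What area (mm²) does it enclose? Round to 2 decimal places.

415.83 mm²

Apply the shoelace formula to the sequence of (X, Y) vertices; enclosed area = 415.83 mm².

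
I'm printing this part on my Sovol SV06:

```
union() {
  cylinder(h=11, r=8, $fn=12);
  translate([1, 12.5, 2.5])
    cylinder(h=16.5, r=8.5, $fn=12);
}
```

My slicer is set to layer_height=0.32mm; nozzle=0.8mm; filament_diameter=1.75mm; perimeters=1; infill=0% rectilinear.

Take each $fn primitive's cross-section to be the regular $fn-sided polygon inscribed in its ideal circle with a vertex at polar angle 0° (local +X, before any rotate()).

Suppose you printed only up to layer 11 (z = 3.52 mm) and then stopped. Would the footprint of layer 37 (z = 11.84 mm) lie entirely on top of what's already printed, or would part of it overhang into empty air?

entirely on top

Compare the two slices. At z = 3.52: the r=8 cylinder gives a regular 12-gon of circumradius 8 (constant along its height) (area = (12/2)·8.000²·sin(360°/12) = 192.00 mm²); the cylinder at (1, 12.5): section is a regular 12-gon, circumradius r=8.5 (area = (12/2)·8.500²·sin(360°/12) = 216.75 mm²); Taking the union: the regions partially overlap — summed areas 408.75 mm² minus the doubly-counted overlap 24.96 mm² gives 383.79 mm² — area = 383.79 mm². At z = 11.84: the cylinder does not reach this height (z outside [0, 11]); the r=8.5 cylinder at (1, 12.5) gives a regular 12-gon of circumradius 8.5 (constant along its height) (area = (12/2)·8.500²·sin(360°/12) = 216.75 mm²); Taking the union: only the r=8.5 cylinder at (1, 12.5) is present, so the union is just that shape — area = 216.75 mm². Checking containment: the cross-section at z = 11.84 is a subset of the cross-section at z = 3.52.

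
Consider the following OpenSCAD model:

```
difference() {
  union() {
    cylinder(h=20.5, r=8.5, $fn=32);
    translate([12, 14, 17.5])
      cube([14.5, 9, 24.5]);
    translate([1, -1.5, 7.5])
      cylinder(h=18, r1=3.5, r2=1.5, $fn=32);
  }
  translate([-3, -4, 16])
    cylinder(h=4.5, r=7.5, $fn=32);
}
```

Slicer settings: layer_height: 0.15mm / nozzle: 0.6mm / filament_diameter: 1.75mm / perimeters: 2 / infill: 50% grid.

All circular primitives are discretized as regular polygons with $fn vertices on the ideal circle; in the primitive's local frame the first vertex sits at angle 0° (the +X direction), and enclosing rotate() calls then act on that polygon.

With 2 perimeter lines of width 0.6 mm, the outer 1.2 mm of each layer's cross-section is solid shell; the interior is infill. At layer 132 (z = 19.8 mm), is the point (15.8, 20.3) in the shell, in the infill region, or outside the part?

infill

At z = 19.8 mm: the r=8.5 cylinder gives a regular 32-gon of circumradius 8.5 (constant along its height); the cube at (12, 14) (footprint 14.5×9) is included at this height; the cone at (1, -1.5): at t=0.683 of its height the radius interpolates to r₁+(r₂−r₁)t = 2.133, giving a regular 32-gon of that circumradius; Combining (union): the regions partially overlap (shared area 14.21 mm²), so overlapping operands fuse into one piece — 2 connected regions; the cylinder at (-3, -4): section is a regular 32-gon, circumradius r=7.5; After the difference (first − rest): starting from the result so far, the r=7.5 cylinder at (-3, -4) partially overlaps it — only the 120.47 mm² overlap (of its 175.58 mm²) is removed, clipping the outline — 2 connected regions. Overall, the cross-section has 2 separate islands. The nearest boundary edge runs (12.00, 23.00)→(26.50, 23.00); distance from the point to it = 2.70 mm. (Shell/infill is judged within the island containing the point — the largest one.) The point is inside the cross-section and 2.70 mm from the nearest boundary — more than the 1.2 mm shell width (2 × 0.6), so it's in the infill interior.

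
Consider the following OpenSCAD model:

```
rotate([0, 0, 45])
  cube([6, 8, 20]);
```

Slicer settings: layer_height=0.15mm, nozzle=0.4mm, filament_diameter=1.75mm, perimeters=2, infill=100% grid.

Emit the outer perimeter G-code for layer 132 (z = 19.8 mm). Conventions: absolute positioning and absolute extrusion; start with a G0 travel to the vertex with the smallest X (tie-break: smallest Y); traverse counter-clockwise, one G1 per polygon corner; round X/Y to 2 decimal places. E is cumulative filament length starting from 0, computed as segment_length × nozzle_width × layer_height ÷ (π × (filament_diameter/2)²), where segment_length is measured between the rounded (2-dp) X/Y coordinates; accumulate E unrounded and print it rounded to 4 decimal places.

At z = 19.8 mm: the cube is present — its section is the full 6×8 rectangle; (whole slice rotated 45° about Z — lengths, areas and connectivity unchanged). The outline is a single polygon with 4 vertices. Extrusion per mm of travel: 0.4 × 0.15 / (π × 0.875²) = 0.024945. Accumulating E over each segment gives final E = 0.6985.

G0 X-5.66 Y5.66 Z19.80
G1 X0.00 Y0.00 E0.1997
G1 X4.24 Y4.24 E0.3492
G1 X-1.41 Y9.90 E0.5487
G1 X-5.66 Y5.66 E0.6985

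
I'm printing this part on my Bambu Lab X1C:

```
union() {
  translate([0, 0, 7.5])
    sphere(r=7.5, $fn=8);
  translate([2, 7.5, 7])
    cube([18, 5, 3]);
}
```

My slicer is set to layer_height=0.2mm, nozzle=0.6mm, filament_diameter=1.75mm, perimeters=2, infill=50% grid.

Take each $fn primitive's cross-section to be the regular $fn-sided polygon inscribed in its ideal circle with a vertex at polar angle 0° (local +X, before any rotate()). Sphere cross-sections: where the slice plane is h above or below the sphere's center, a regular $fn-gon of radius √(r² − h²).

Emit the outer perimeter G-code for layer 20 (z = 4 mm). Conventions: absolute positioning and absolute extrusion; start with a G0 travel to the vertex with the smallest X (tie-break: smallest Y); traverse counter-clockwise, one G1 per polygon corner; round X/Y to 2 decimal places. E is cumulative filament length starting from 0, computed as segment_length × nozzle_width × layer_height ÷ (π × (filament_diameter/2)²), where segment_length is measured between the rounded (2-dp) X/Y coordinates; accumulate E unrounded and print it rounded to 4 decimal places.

G0 X-6.63 Y0.00 Z4.00
G1 X-4.69 Y-4.69 E0.2532
G1 X0.00 Y-6.63 E0.5064
G1 X4.69 Y-4.69 E0.7596
G1 X6.63 Y0.00 E1.0129
G1 X4.69 Y4.69 E1.2661
G1 X0.00 Y6.63 E1.5193
G1 X-4.69 Y4.69 E1.7725
G1 X-6.63 Y0.00 E2.0257

At z = 4 mm: the r=7.5 sphere slices to a regular 8-gon of circumradius 6.633 (√(r²−h²) with h=3.5 from center); the cube at (2, 7.5) is not intersected at this z (z outside [7, 10]); Taking the union: only the r=7.5 sphere is present, so the union is just that shape — 1 connected region. The outline is a single polygon with 8 vertices. Extrusion per mm of travel: 0.6 × 0.2 / (π × 0.875²) = 0.049890. Accumulating E over each segment gives final E = 2.0257.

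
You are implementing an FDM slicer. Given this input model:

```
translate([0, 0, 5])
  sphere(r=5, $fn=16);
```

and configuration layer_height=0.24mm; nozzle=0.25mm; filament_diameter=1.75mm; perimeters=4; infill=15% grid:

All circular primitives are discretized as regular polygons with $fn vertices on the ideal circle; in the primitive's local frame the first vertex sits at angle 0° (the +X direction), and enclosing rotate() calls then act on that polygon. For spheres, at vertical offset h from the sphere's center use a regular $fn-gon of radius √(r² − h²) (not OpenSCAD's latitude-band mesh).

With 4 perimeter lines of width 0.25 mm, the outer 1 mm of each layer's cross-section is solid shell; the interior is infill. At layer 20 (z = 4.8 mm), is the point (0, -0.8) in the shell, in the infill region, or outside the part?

infill

At z = 4.8 mm: the r=5 sphere slices to a regular 16-gon of circumradius 4.996 (√(r²−h²) with h=0.2 from center). Overall, the cross-section is a single solid region. The nearest boundary edge runs (-1.91, -4.62)→(-0.00, -5.00); distance from the point to it = 4.12 mm. The point is inside the cross-section and 4.12 mm from the nearest boundary — more than the 1 mm shell width (4 × 0.25), so it's in the infill interior.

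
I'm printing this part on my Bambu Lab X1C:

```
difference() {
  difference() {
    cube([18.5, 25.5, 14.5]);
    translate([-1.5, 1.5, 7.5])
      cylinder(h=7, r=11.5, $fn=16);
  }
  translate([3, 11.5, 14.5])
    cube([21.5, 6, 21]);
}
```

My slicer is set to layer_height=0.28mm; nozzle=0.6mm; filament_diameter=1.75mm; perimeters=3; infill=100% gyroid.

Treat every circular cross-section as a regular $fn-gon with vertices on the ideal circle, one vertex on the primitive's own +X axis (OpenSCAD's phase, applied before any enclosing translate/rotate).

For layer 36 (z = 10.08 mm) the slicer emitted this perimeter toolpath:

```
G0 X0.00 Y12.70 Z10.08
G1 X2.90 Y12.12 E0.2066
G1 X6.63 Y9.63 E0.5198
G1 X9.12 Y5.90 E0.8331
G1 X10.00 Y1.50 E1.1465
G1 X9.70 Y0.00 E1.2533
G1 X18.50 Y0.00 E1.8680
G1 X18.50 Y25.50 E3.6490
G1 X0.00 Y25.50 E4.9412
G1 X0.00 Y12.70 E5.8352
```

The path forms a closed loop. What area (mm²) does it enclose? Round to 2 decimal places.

Apply the shoelace formula to the sequence of (X, Y) vertices; enclosed area = 372.83 mm².

372.83 mm²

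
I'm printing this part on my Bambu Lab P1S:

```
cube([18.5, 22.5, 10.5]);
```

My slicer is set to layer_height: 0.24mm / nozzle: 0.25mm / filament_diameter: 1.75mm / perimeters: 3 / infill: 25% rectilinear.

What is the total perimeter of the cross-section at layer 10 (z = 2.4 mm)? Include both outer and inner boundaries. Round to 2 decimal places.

At z = 2.4 mm: the cube (footprint 18.5×22.5) is included at this height (perimeter 82.00 mm). Overall, the cross-section is a single solid region. Total boundary length (outer) = 82.00 mm.

82.00 mm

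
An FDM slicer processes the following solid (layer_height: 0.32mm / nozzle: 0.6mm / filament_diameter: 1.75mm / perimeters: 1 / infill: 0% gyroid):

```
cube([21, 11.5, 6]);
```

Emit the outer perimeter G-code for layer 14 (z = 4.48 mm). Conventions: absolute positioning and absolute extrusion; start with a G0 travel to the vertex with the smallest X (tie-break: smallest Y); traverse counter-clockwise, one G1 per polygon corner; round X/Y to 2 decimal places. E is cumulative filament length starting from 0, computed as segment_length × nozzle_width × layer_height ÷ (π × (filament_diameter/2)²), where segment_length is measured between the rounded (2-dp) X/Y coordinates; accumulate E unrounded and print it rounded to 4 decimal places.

G0 X0.00 Y0.00 Z4.48
G1 X21.00 Y0.00 E1.6763
G1 X21.00 Y11.50 E2.5943
G1 X0.00 Y11.50 E4.2706
G1 X0.00 Y0.00 E5.1886

At z = 4.48 mm: the cube is present — its section is the full 21×11.5 rectangle. The outline is a single polygon with 4 vertices. Extrusion per mm of travel: 0.6 × 0.32 / (π × 0.875²) = 0.079824. Accumulating E over each segment gives final E = 5.1886.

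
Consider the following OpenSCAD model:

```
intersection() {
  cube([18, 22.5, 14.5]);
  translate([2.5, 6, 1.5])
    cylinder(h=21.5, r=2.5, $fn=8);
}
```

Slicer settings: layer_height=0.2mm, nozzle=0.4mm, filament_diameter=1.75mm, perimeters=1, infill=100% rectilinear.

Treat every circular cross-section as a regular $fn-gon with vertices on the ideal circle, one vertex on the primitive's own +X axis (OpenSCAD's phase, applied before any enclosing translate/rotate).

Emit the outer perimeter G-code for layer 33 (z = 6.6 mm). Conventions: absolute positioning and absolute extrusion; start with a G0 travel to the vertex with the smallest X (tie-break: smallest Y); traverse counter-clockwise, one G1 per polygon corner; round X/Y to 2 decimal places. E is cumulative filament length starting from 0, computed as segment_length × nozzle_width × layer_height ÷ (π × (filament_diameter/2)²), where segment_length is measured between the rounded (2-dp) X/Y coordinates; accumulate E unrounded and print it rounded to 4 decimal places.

At z = 6.6 mm: the 18×22.5 cube contributes its full rectangle; the r=2.5 cylinder at (2.5, 6) gives a regular 8-gon of circumradius 2.5 (constant along its height); After intersecting: the r=2.5 cylinder at (2.5, 6) lies inside the 18×22.5 cube, so the common part is the r=2.5 cylinder at (2.5, 6) itself — 1 connected region. The outline is a single polygon with 8 vertices. Extrusion per mm of travel: 0.4 × 0.2 / (π × 0.875²) = 0.033260. Accumulating E over each segment gives final E = 0.5094.

G0 X0.00 Y6.00 Z6.60
G1 X0.73 Y4.23 E0.0637
G1 X2.50 Y3.50 E0.1274
G1 X4.27 Y4.23 E0.1910
G1 X5.00 Y6.00 E0.2547
G1 X4.27 Y7.77 E0.3184
G1 X2.50 Y8.50 E0.3821
G1 X0.73 Y7.77 E0.4458
G1 X0.00 Y6.00 E0.5094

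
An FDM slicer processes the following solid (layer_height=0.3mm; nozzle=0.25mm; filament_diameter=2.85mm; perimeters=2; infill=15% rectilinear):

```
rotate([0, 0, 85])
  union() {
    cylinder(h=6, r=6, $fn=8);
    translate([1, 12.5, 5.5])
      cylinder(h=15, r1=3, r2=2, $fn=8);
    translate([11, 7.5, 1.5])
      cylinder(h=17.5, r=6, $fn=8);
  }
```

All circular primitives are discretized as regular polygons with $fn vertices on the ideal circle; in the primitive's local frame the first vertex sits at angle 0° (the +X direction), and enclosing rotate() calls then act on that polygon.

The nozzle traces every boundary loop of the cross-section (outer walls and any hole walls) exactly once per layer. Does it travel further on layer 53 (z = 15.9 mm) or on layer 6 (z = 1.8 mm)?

Layer 53 (z = 15.9): the cylinder is absent (z outside [0, 6]); the cone at (1, 12.5): at t=0.693 of its height the radius interpolates to r₁+(r₂−r₁)t = 2.307, giving a regular 8-gon of that circumradius (perimeter = 2·8·2.307·sin(180°/8) = 14.12 mm); the cylinder at (11, 7.5): section is a regular 8-gon, circumradius r=6 (perimeter = 2·8·6.000·sin(180°/8) = 36.74 mm); Combining (union): the 2 present regions are separate (no shared area or edge), so areas and boundary lengths simply add and each stays a separate island — boundary = 50.86 mm; (rotated 85° about Z; rotation is an isometry so areas/perimeters/island counts are preserved). So its perimeter = 50.86 mm. Layer 6 (z = 1.8): the r=6 cylinder gives a regular 8-gon of circumradius 6 (constant along its height) (perimeter = 2·8·6.000·sin(180°/8) = 36.74 mm); the cone at (1, 12.5) is not intersected at this z (z outside [5.5, 20.5]); the r=6 cylinder at (11, 7.5) contributes a regular 8-gon of circumradius 6 (perimeter = 2·8·6.000·sin(180°/8) = 36.74 mm); Merging all regions: the 2 present regions are separate (no shared area or edge), so areas and boundary lengths simply add and each stays a separate island — boundary = 73.48 mm; (whole slice rotated 85° about Z — lengths, areas and connectivity unchanged). So its perimeter = 73.48 mm. Layer 6 is larger (73.48 vs 50.86 mm).

layer 6 (z = 1.8 mm)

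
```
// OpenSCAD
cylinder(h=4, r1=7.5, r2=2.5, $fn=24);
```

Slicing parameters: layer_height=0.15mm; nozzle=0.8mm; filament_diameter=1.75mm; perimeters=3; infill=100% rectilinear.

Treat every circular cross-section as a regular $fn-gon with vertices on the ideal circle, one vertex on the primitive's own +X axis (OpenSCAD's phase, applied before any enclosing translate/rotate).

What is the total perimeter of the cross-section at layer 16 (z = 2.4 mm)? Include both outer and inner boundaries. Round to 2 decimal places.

28.19 mm

At z = 2.4 mm: the cone: at t=0.600 of its height the radius interpolates to r₁+(r₂−r₁)t = 4.500, giving a regular 24-gon of that circumradius (perimeter = 2·24·4.500·sin(180°/24) = 28.19 mm). Overall, the cross-section is a single solid region. Total boundary length (outer) = 28.19 mm.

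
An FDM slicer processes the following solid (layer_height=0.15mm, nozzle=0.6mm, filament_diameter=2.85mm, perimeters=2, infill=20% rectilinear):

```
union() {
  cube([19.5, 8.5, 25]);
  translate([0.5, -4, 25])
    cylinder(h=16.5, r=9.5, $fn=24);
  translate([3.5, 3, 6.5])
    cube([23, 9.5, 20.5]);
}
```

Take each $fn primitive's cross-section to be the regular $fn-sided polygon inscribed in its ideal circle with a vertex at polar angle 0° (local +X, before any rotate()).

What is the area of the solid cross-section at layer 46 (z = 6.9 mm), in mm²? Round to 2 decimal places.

At z = 6.9 mm: the cube (footprint 19.5×8.5) is included at this height (area 165.75 mm²); the cylinder at (0.5, -4) does not reach this height (z outside [25, 41.5]); the cube at (3.5, 3) is present — its section is the full 23×9.5 rectangle (area 218.50 mm²); Combining (union): the regions partially overlap — summed areas 384.25 mm² minus the doubly-counted overlap 88.00 mm² gives 296.25 mm² — area = 296.25 mm². Overall, the cross-section is a single solid region. Net area = 296.25 mm².

296.25 mm²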